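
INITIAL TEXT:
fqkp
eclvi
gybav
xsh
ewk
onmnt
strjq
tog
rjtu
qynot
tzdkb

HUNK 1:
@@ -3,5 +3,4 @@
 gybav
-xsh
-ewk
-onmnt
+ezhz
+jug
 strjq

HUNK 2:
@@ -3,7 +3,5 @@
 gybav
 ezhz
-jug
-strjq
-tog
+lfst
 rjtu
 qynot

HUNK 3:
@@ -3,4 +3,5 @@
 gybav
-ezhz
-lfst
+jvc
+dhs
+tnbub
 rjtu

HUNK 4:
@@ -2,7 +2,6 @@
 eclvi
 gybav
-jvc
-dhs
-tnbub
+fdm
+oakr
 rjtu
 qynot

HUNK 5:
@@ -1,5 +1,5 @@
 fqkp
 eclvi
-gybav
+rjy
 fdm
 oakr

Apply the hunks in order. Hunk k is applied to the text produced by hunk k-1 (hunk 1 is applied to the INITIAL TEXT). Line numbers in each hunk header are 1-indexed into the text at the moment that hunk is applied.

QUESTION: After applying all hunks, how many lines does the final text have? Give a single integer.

Answer: 8

Derivation:
Hunk 1: at line 3 remove [xsh,ewk,onmnt] add [ezhz,jug] -> 10 lines: fqkp eclvi gybav ezhz jug strjq tog rjtu qynot tzdkb
Hunk 2: at line 3 remove [jug,strjq,tog] add [lfst] -> 8 lines: fqkp eclvi gybav ezhz lfst rjtu qynot tzdkb
Hunk 3: at line 3 remove [ezhz,lfst] add [jvc,dhs,tnbub] -> 9 lines: fqkp eclvi gybav jvc dhs tnbub rjtu qynot tzdkb
Hunk 4: at line 2 remove [jvc,dhs,tnbub] add [fdm,oakr] -> 8 lines: fqkp eclvi gybav fdm oakr rjtu qynot tzdkb
Hunk 5: at line 1 remove [gybav] add [rjy] -> 8 lines: fqkp eclvi rjy fdm oakr rjtu qynot tzdkb
Final line count: 8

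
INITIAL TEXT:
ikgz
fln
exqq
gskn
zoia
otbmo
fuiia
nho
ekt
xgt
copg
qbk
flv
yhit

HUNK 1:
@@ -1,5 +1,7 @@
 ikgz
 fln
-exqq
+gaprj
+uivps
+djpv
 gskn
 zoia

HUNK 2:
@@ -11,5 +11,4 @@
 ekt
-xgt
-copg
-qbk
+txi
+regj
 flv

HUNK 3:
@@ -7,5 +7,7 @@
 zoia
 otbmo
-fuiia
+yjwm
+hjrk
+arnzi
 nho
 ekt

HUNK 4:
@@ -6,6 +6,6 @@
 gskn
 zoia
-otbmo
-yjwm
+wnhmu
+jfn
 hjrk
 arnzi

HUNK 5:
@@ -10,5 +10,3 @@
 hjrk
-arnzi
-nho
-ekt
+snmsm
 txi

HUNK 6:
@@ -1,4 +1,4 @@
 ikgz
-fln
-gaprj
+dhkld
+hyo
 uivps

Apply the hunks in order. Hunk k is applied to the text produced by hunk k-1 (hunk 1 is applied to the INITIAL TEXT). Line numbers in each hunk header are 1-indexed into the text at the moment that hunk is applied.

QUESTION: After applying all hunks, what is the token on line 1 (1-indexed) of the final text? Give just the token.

Hunk 1: at line 1 remove [exqq] add [gaprj,uivps,djpv] -> 16 lines: ikgz fln gaprj uivps djpv gskn zoia otbmo fuiia nho ekt xgt copg qbk flv yhit
Hunk 2: at line 11 remove [xgt,copg,qbk] add [txi,regj] -> 15 lines: ikgz fln gaprj uivps djpv gskn zoia otbmo fuiia nho ekt txi regj flv yhit
Hunk 3: at line 7 remove [fuiia] add [yjwm,hjrk,arnzi] -> 17 lines: ikgz fln gaprj uivps djpv gskn zoia otbmo yjwm hjrk arnzi nho ekt txi regj flv yhit
Hunk 4: at line 6 remove [otbmo,yjwm] add [wnhmu,jfn] -> 17 lines: ikgz fln gaprj uivps djpv gskn zoia wnhmu jfn hjrk arnzi nho ekt txi regj flv yhit
Hunk 5: at line 10 remove [arnzi,nho,ekt] add [snmsm] -> 15 lines: ikgz fln gaprj uivps djpv gskn zoia wnhmu jfn hjrk snmsm txi regj flv yhit
Hunk 6: at line 1 remove [fln,gaprj] add [dhkld,hyo] -> 15 lines: ikgz dhkld hyo uivps djpv gskn zoia wnhmu jfn hjrk snmsm txi regj flv yhit
Final line 1: ikgz

Answer: ikgz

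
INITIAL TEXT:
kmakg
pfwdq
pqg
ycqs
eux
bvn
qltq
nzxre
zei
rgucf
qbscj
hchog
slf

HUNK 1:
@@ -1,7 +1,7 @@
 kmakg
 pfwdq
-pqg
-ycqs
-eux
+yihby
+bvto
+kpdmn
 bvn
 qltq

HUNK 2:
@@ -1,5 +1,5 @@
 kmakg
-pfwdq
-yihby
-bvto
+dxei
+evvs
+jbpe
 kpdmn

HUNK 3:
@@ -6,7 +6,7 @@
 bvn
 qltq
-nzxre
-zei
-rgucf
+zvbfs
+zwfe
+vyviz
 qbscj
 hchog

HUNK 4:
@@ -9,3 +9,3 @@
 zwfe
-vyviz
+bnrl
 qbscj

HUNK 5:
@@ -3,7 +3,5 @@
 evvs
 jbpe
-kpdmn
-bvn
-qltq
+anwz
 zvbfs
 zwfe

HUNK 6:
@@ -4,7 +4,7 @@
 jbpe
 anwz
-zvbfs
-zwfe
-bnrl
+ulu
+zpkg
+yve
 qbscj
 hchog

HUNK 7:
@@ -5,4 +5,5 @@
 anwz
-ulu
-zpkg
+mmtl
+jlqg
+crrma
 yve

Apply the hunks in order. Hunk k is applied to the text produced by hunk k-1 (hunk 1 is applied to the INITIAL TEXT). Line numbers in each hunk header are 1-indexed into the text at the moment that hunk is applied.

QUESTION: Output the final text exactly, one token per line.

Answer: kmakg
dxei
evvs
jbpe
anwz
mmtl
jlqg
crrma
yve
qbscj
hchog
slf

Derivation:
Hunk 1: at line 1 remove [pqg,ycqs,eux] add [yihby,bvto,kpdmn] -> 13 lines: kmakg pfwdq yihby bvto kpdmn bvn qltq nzxre zei rgucf qbscj hchog slf
Hunk 2: at line 1 remove [pfwdq,yihby,bvto] add [dxei,evvs,jbpe] -> 13 lines: kmakg dxei evvs jbpe kpdmn bvn qltq nzxre zei rgucf qbscj hchog slf
Hunk 3: at line 6 remove [nzxre,zei,rgucf] add [zvbfs,zwfe,vyviz] -> 13 lines: kmakg dxei evvs jbpe kpdmn bvn qltq zvbfs zwfe vyviz qbscj hchog slf
Hunk 4: at line 9 remove [vyviz] add [bnrl] -> 13 lines: kmakg dxei evvs jbpe kpdmn bvn qltq zvbfs zwfe bnrl qbscj hchog slf
Hunk 5: at line 3 remove [kpdmn,bvn,qltq] add [anwz] -> 11 lines: kmakg dxei evvs jbpe anwz zvbfs zwfe bnrl qbscj hchog slf
Hunk 6: at line 4 remove [zvbfs,zwfe,bnrl] add [ulu,zpkg,yve] -> 11 lines: kmakg dxei evvs jbpe anwz ulu zpkg yve qbscj hchog slf
Hunk 7: at line 5 remove [ulu,zpkg] add [mmtl,jlqg,crrma] -> 12 lines: kmakg dxei evvs jbpe anwz mmtl jlqg crrma yve qbscj hchog slf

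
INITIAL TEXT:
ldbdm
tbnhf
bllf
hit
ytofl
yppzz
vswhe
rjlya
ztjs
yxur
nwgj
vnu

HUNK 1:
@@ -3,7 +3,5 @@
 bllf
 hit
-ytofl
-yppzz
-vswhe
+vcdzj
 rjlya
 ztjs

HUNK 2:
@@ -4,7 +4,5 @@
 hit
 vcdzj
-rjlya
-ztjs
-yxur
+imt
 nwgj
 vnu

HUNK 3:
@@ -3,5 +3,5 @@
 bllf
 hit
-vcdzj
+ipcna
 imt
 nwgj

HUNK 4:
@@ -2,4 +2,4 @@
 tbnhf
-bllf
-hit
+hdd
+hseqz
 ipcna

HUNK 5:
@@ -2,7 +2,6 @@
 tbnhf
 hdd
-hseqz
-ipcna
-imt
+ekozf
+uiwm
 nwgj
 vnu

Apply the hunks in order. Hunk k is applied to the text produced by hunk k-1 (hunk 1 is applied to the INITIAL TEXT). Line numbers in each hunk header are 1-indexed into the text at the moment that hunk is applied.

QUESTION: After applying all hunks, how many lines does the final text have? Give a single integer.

Answer: 7

Derivation:
Hunk 1: at line 3 remove [ytofl,yppzz,vswhe] add [vcdzj] -> 10 lines: ldbdm tbnhf bllf hit vcdzj rjlya ztjs yxur nwgj vnu
Hunk 2: at line 4 remove [rjlya,ztjs,yxur] add [imt] -> 8 lines: ldbdm tbnhf bllf hit vcdzj imt nwgj vnu
Hunk 3: at line 3 remove [vcdzj] add [ipcna] -> 8 lines: ldbdm tbnhf bllf hit ipcna imt nwgj vnu
Hunk 4: at line 2 remove [bllf,hit] add [hdd,hseqz] -> 8 lines: ldbdm tbnhf hdd hseqz ipcna imt nwgj vnu
Hunk 5: at line 2 remove [hseqz,ipcna,imt] add [ekozf,uiwm] -> 7 lines: ldbdm tbnhf hdd ekozf uiwm nwgj vnu
Final line count: 7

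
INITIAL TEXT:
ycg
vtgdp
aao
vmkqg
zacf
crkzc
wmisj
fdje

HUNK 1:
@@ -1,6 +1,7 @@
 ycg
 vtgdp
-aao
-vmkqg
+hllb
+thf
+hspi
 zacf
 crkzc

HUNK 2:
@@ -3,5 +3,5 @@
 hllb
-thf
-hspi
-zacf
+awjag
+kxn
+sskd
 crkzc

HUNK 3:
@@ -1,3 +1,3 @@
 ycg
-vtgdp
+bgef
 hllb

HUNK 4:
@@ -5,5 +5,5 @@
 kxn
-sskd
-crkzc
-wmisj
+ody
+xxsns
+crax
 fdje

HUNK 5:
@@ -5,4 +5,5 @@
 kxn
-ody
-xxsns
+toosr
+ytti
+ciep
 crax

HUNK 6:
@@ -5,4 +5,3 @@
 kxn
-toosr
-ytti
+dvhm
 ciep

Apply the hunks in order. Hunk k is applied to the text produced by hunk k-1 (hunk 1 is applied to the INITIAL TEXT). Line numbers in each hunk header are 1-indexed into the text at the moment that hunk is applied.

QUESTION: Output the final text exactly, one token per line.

Hunk 1: at line 1 remove [aao,vmkqg] add [hllb,thf,hspi] -> 9 lines: ycg vtgdp hllb thf hspi zacf crkzc wmisj fdje
Hunk 2: at line 3 remove [thf,hspi,zacf] add [awjag,kxn,sskd] -> 9 lines: ycg vtgdp hllb awjag kxn sskd crkzc wmisj fdje
Hunk 3: at line 1 remove [vtgdp] add [bgef] -> 9 lines: ycg bgef hllb awjag kxn sskd crkzc wmisj fdje
Hunk 4: at line 5 remove [sskd,crkzc,wmisj] add [ody,xxsns,crax] -> 9 lines: ycg bgef hllb awjag kxn ody xxsns crax fdje
Hunk 5: at line 5 remove [ody,xxsns] add [toosr,ytti,ciep] -> 10 lines: ycg bgef hllb awjag kxn toosr ytti ciep crax fdje
Hunk 6: at line 5 remove [toosr,ytti] add [dvhm] -> 9 lines: ycg bgef hllb awjag kxn dvhm ciep crax fdje

Answer: ycg
bgef
hllb
awjag
kxn
dvhm
ciep
crax
fdje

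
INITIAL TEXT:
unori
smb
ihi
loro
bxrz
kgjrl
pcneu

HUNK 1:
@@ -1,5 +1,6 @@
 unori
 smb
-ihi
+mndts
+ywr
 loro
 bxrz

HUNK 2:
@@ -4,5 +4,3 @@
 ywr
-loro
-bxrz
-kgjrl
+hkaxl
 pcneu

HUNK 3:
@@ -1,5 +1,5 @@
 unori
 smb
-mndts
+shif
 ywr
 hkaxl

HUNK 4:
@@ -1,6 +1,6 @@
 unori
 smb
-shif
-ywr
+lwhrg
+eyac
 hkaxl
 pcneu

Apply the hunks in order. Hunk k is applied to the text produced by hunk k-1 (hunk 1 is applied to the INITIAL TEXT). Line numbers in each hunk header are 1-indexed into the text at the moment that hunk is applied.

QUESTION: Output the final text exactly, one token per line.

Answer: unori
smb
lwhrg
eyac
hkaxl
pcneu

Derivation:
Hunk 1: at line 1 remove [ihi] add [mndts,ywr] -> 8 lines: unori smb mndts ywr loro bxrz kgjrl pcneu
Hunk 2: at line 4 remove [loro,bxrz,kgjrl] add [hkaxl] -> 6 lines: unori smb mndts ywr hkaxl pcneu
Hunk 3: at line 1 remove [mndts] add [shif] -> 6 lines: unori smb shif ywr hkaxl pcneu
Hunk 4: at line 1 remove [shif,ywr] add [lwhrg,eyac] -> 6 lines: unori smb lwhrg eyac hkaxl pcneu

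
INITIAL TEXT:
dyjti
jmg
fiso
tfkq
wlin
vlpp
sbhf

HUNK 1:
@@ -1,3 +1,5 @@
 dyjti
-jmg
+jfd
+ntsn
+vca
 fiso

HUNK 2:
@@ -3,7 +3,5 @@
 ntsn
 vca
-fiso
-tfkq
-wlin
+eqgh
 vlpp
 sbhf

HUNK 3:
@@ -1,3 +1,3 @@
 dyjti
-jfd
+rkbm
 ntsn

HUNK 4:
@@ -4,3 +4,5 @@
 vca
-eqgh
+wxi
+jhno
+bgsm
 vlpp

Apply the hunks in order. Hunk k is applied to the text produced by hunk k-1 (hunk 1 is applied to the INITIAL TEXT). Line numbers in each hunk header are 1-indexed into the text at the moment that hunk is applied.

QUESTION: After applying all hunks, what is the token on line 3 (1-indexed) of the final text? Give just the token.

Hunk 1: at line 1 remove [jmg] add [jfd,ntsn,vca] -> 9 lines: dyjti jfd ntsn vca fiso tfkq wlin vlpp sbhf
Hunk 2: at line 3 remove [fiso,tfkq,wlin] add [eqgh] -> 7 lines: dyjti jfd ntsn vca eqgh vlpp sbhf
Hunk 3: at line 1 remove [jfd] add [rkbm] -> 7 lines: dyjti rkbm ntsn vca eqgh vlpp sbhf
Hunk 4: at line 4 remove [eqgh] add [wxi,jhno,bgsm] -> 9 lines: dyjti rkbm ntsn vca wxi jhno bgsm vlpp sbhf
Final line 3: ntsn

Answer: ntsn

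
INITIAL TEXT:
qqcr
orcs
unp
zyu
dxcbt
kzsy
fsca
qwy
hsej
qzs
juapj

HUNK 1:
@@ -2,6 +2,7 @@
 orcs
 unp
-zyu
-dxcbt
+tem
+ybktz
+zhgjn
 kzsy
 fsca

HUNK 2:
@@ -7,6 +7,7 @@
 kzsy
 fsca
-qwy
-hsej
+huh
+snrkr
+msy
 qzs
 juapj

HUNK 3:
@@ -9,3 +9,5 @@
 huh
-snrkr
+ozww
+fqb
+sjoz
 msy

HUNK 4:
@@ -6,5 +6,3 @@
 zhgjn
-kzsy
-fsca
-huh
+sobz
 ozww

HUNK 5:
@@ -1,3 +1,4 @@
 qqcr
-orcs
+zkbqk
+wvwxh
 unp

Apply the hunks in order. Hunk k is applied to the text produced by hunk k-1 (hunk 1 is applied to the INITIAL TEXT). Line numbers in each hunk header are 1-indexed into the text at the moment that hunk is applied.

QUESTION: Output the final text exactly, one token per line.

Answer: qqcr
zkbqk
wvwxh
unp
tem
ybktz
zhgjn
sobz
ozww
fqb
sjoz
msy
qzs
juapj

Derivation:
Hunk 1: at line 2 remove [zyu,dxcbt] add [tem,ybktz,zhgjn] -> 12 lines: qqcr orcs unp tem ybktz zhgjn kzsy fsca qwy hsej qzs juapj
Hunk 2: at line 7 remove [qwy,hsej] add [huh,snrkr,msy] -> 13 lines: qqcr orcs unp tem ybktz zhgjn kzsy fsca huh snrkr msy qzs juapj
Hunk 3: at line 9 remove [snrkr] add [ozww,fqb,sjoz] -> 15 lines: qqcr orcs unp tem ybktz zhgjn kzsy fsca huh ozww fqb sjoz msy qzs juapj
Hunk 4: at line 6 remove [kzsy,fsca,huh] add [sobz] -> 13 lines: qqcr orcs unp tem ybktz zhgjn sobz ozww fqb sjoz msy qzs juapj
Hunk 5: at line 1 remove [orcs] add [zkbqk,wvwxh] -> 14 lines: qqcr zkbqk wvwxh unp tem ybktz zhgjn sobz ozww fqb sjoz msy qzs juapj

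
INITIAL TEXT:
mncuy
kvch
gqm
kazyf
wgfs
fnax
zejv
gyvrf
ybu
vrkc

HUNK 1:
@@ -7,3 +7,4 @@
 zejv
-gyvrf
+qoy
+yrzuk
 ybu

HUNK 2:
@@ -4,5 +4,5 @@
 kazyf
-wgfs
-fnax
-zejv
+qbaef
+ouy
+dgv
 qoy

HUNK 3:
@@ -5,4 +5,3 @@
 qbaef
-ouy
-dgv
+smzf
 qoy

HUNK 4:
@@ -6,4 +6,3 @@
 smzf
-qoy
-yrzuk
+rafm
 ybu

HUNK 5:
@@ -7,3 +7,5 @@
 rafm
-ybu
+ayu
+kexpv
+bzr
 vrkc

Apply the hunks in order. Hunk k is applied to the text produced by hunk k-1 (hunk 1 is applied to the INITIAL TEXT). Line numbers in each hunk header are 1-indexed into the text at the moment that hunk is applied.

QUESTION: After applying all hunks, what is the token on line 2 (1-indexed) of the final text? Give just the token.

Hunk 1: at line 7 remove [gyvrf] add [qoy,yrzuk] -> 11 lines: mncuy kvch gqm kazyf wgfs fnax zejv qoy yrzuk ybu vrkc
Hunk 2: at line 4 remove [wgfs,fnax,zejv] add [qbaef,ouy,dgv] -> 11 lines: mncuy kvch gqm kazyf qbaef ouy dgv qoy yrzuk ybu vrkc
Hunk 3: at line 5 remove [ouy,dgv] add [smzf] -> 10 lines: mncuy kvch gqm kazyf qbaef smzf qoy yrzuk ybu vrkc
Hunk 4: at line 6 remove [qoy,yrzuk] add [rafm] -> 9 lines: mncuy kvch gqm kazyf qbaef smzf rafm ybu vrkc
Hunk 5: at line 7 remove [ybu] add [ayu,kexpv,bzr] -> 11 lines: mncuy kvch gqm kazyf qbaef smzf rafm ayu kexpv bzr vrkc
Final line 2: kvch

Answer: kvch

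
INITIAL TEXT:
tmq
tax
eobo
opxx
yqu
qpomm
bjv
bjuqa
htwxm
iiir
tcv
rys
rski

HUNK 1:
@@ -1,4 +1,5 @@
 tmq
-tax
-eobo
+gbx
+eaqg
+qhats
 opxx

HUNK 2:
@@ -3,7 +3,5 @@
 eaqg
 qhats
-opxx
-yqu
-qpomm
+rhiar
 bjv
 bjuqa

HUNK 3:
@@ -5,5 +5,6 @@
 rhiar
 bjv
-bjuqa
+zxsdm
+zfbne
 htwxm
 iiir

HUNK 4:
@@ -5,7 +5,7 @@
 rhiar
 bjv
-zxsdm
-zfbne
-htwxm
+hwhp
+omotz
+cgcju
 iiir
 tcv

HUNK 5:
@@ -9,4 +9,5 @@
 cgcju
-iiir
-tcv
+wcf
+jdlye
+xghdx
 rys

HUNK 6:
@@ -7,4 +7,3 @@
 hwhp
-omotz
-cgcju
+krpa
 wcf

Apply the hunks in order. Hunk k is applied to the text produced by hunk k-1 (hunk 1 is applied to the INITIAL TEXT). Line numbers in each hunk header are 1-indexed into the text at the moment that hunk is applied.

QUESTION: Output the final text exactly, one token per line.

Hunk 1: at line 1 remove [tax,eobo] add [gbx,eaqg,qhats] -> 14 lines: tmq gbx eaqg qhats opxx yqu qpomm bjv bjuqa htwxm iiir tcv rys rski
Hunk 2: at line 3 remove [opxx,yqu,qpomm] add [rhiar] -> 12 lines: tmq gbx eaqg qhats rhiar bjv bjuqa htwxm iiir tcv rys rski
Hunk 3: at line 5 remove [bjuqa] add [zxsdm,zfbne] -> 13 lines: tmq gbx eaqg qhats rhiar bjv zxsdm zfbne htwxm iiir tcv rys rski
Hunk 4: at line 5 remove [zxsdm,zfbne,htwxm] add [hwhp,omotz,cgcju] -> 13 lines: tmq gbx eaqg qhats rhiar bjv hwhp omotz cgcju iiir tcv rys rski
Hunk 5: at line 9 remove [iiir,tcv] add [wcf,jdlye,xghdx] -> 14 lines: tmq gbx eaqg qhats rhiar bjv hwhp omotz cgcju wcf jdlye xghdx rys rski
Hunk 6: at line 7 remove [omotz,cgcju] add [krpa] -> 13 lines: tmq gbx eaqg qhats rhiar bjv hwhp krpa wcf jdlye xghdx rys rski

Answer: tmq
gbx
eaqg
qhats
rhiar
bjv
hwhp
krpa
wcf
jdlye
xghdx
rys
rski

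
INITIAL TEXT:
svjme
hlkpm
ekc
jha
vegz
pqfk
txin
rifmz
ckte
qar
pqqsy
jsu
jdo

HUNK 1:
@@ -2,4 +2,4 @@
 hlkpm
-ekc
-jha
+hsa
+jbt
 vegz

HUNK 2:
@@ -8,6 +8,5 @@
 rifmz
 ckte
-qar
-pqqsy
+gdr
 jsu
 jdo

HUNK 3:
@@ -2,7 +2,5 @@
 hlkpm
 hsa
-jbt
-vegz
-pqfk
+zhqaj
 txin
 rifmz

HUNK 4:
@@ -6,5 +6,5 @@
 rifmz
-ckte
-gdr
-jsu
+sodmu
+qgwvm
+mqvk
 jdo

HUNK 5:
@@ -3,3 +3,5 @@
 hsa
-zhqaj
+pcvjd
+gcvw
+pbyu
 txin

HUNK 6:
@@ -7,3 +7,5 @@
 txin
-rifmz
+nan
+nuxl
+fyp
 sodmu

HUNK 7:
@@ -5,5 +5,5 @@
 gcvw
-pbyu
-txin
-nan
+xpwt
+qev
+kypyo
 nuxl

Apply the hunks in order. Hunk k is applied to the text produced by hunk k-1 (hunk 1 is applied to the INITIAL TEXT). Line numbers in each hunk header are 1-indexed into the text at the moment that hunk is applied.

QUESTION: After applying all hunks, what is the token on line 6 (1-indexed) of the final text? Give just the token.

Hunk 1: at line 2 remove [ekc,jha] add [hsa,jbt] -> 13 lines: svjme hlkpm hsa jbt vegz pqfk txin rifmz ckte qar pqqsy jsu jdo
Hunk 2: at line 8 remove [qar,pqqsy] add [gdr] -> 12 lines: svjme hlkpm hsa jbt vegz pqfk txin rifmz ckte gdr jsu jdo
Hunk 3: at line 2 remove [jbt,vegz,pqfk] add [zhqaj] -> 10 lines: svjme hlkpm hsa zhqaj txin rifmz ckte gdr jsu jdo
Hunk 4: at line 6 remove [ckte,gdr,jsu] add [sodmu,qgwvm,mqvk] -> 10 lines: svjme hlkpm hsa zhqaj txin rifmz sodmu qgwvm mqvk jdo
Hunk 5: at line 3 remove [zhqaj] add [pcvjd,gcvw,pbyu] -> 12 lines: svjme hlkpm hsa pcvjd gcvw pbyu txin rifmz sodmu qgwvm mqvk jdo
Hunk 6: at line 7 remove [rifmz] add [nan,nuxl,fyp] -> 14 lines: svjme hlkpm hsa pcvjd gcvw pbyu txin nan nuxl fyp sodmu qgwvm mqvk jdo
Hunk 7: at line 5 remove [pbyu,txin,nan] add [xpwt,qev,kypyo] -> 14 lines: svjme hlkpm hsa pcvjd gcvw xpwt qev kypyo nuxl fyp sodmu qgwvm mqvk jdo
Final line 6: xpwt

Answer: xpwt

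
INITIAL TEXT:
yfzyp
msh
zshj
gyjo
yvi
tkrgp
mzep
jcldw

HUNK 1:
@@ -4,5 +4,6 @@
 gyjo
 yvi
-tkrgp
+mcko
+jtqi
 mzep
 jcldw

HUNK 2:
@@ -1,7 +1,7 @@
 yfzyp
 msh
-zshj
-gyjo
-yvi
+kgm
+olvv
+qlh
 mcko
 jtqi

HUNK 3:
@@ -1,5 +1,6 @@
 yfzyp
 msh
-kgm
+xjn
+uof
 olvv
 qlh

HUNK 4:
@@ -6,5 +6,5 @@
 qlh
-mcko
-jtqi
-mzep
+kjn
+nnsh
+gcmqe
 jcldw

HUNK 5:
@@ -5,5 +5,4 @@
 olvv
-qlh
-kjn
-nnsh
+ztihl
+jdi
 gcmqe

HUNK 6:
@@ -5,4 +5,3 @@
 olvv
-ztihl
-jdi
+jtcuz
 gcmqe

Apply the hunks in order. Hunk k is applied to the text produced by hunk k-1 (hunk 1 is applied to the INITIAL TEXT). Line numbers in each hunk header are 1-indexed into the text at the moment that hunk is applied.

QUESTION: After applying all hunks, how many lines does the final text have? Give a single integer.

Hunk 1: at line 4 remove [tkrgp] add [mcko,jtqi] -> 9 lines: yfzyp msh zshj gyjo yvi mcko jtqi mzep jcldw
Hunk 2: at line 1 remove [zshj,gyjo,yvi] add [kgm,olvv,qlh] -> 9 lines: yfzyp msh kgm olvv qlh mcko jtqi mzep jcldw
Hunk 3: at line 1 remove [kgm] add [xjn,uof] -> 10 lines: yfzyp msh xjn uof olvv qlh mcko jtqi mzep jcldw
Hunk 4: at line 6 remove [mcko,jtqi,mzep] add [kjn,nnsh,gcmqe] -> 10 lines: yfzyp msh xjn uof olvv qlh kjn nnsh gcmqe jcldw
Hunk 5: at line 5 remove [qlh,kjn,nnsh] add [ztihl,jdi] -> 9 lines: yfzyp msh xjn uof olvv ztihl jdi gcmqe jcldw
Hunk 6: at line 5 remove [ztihl,jdi] add [jtcuz] -> 8 lines: yfzyp msh xjn uof olvv jtcuz gcmqe jcldw
Final line count: 8

Answer: 8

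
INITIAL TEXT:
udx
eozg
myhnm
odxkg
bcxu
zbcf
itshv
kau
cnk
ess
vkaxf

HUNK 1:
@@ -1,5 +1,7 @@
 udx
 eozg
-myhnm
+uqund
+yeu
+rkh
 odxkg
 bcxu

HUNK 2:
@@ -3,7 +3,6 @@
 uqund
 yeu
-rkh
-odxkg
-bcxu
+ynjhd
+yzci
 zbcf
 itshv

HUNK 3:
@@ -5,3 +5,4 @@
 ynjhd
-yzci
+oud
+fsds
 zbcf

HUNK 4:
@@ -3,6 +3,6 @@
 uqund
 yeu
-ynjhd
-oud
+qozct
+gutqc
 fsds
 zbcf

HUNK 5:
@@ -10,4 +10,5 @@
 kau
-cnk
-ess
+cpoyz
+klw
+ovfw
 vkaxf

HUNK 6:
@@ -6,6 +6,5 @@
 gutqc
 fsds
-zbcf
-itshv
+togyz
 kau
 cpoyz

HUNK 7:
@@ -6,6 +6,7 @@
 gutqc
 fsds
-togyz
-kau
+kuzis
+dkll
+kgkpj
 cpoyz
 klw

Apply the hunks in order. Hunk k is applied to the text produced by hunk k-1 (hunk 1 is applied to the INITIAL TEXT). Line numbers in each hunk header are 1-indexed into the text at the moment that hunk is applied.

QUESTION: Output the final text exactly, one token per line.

Hunk 1: at line 1 remove [myhnm] add [uqund,yeu,rkh] -> 13 lines: udx eozg uqund yeu rkh odxkg bcxu zbcf itshv kau cnk ess vkaxf
Hunk 2: at line 3 remove [rkh,odxkg,bcxu] add [ynjhd,yzci] -> 12 lines: udx eozg uqund yeu ynjhd yzci zbcf itshv kau cnk ess vkaxf
Hunk 3: at line 5 remove [yzci] add [oud,fsds] -> 13 lines: udx eozg uqund yeu ynjhd oud fsds zbcf itshv kau cnk ess vkaxf
Hunk 4: at line 3 remove [ynjhd,oud] add [qozct,gutqc] -> 13 lines: udx eozg uqund yeu qozct gutqc fsds zbcf itshv kau cnk ess vkaxf
Hunk 5: at line 10 remove [cnk,ess] add [cpoyz,klw,ovfw] -> 14 lines: udx eozg uqund yeu qozct gutqc fsds zbcf itshv kau cpoyz klw ovfw vkaxf
Hunk 6: at line 6 remove [zbcf,itshv] add [togyz] -> 13 lines: udx eozg uqund yeu qozct gutqc fsds togyz kau cpoyz klw ovfw vkaxf
Hunk 7: at line 6 remove [togyz,kau] add [kuzis,dkll,kgkpj] -> 14 lines: udx eozg uqund yeu qozct gutqc fsds kuzis dkll kgkpj cpoyz klw ovfw vkaxf

Answer: udx
eozg
uqund
yeu
qozct
gutqc
fsds
kuzis
dkll
kgkpj
cpoyz
klw
ovfw
vkaxf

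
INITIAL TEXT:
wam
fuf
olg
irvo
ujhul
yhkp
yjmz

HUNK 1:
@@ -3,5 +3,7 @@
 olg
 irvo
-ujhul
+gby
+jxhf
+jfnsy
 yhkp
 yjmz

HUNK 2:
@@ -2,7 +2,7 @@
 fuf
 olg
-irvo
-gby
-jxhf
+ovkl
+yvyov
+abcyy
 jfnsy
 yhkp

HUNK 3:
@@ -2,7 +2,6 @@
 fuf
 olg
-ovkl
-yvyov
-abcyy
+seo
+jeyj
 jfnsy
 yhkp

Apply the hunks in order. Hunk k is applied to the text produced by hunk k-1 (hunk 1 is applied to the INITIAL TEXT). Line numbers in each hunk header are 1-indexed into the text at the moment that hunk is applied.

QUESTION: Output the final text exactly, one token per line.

Answer: wam
fuf
olg
seo
jeyj
jfnsy
yhkp
yjmz

Derivation:
Hunk 1: at line 3 remove [ujhul] add [gby,jxhf,jfnsy] -> 9 lines: wam fuf olg irvo gby jxhf jfnsy yhkp yjmz
Hunk 2: at line 2 remove [irvo,gby,jxhf] add [ovkl,yvyov,abcyy] -> 9 lines: wam fuf olg ovkl yvyov abcyy jfnsy yhkp yjmz
Hunk 3: at line 2 remove [ovkl,yvyov,abcyy] add [seo,jeyj] -> 8 lines: wam fuf olg seo jeyj jfnsy yhkp yjmz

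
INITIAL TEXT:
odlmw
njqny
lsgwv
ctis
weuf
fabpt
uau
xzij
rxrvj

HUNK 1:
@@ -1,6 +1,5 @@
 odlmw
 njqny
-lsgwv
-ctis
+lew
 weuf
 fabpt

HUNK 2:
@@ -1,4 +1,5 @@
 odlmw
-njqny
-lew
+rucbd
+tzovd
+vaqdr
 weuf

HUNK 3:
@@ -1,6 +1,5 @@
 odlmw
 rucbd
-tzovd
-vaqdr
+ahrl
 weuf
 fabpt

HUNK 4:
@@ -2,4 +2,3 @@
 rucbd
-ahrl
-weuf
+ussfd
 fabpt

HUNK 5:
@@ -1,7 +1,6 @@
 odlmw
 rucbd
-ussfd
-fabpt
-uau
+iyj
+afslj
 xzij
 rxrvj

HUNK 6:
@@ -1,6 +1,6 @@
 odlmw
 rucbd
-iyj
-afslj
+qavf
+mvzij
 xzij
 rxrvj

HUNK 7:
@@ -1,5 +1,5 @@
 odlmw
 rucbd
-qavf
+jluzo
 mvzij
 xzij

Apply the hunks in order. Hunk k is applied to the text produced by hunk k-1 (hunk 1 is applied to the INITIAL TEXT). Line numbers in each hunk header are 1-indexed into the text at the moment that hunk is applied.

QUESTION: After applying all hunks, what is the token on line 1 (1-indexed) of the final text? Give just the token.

Hunk 1: at line 1 remove [lsgwv,ctis] add [lew] -> 8 lines: odlmw njqny lew weuf fabpt uau xzij rxrvj
Hunk 2: at line 1 remove [njqny,lew] add [rucbd,tzovd,vaqdr] -> 9 lines: odlmw rucbd tzovd vaqdr weuf fabpt uau xzij rxrvj
Hunk 3: at line 1 remove [tzovd,vaqdr] add [ahrl] -> 8 lines: odlmw rucbd ahrl weuf fabpt uau xzij rxrvj
Hunk 4: at line 2 remove [ahrl,weuf] add [ussfd] -> 7 lines: odlmw rucbd ussfd fabpt uau xzij rxrvj
Hunk 5: at line 1 remove [ussfd,fabpt,uau] add [iyj,afslj] -> 6 lines: odlmw rucbd iyj afslj xzij rxrvj
Hunk 6: at line 1 remove [iyj,afslj] add [qavf,mvzij] -> 6 lines: odlmw rucbd qavf mvzij xzij rxrvj
Hunk 7: at line 1 remove [qavf] add [jluzo] -> 6 lines: odlmw rucbd jluzo mvzij xzij rxrvj
Final line 1: odlmw

Answer: odlmw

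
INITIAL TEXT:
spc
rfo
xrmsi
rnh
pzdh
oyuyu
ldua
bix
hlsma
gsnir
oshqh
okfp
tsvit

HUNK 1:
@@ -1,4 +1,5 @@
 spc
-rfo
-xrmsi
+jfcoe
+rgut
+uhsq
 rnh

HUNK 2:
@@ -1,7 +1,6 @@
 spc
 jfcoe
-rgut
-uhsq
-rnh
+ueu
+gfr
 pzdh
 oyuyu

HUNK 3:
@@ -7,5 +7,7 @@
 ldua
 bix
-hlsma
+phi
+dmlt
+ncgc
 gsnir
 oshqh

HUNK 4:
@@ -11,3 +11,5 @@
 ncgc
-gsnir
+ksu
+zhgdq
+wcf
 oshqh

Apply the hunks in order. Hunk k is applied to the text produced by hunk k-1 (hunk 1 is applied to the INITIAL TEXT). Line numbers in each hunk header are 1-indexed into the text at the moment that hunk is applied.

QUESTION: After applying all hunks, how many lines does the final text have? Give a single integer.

Hunk 1: at line 1 remove [rfo,xrmsi] add [jfcoe,rgut,uhsq] -> 14 lines: spc jfcoe rgut uhsq rnh pzdh oyuyu ldua bix hlsma gsnir oshqh okfp tsvit
Hunk 2: at line 1 remove [rgut,uhsq,rnh] add [ueu,gfr] -> 13 lines: spc jfcoe ueu gfr pzdh oyuyu ldua bix hlsma gsnir oshqh okfp tsvit
Hunk 3: at line 7 remove [hlsma] add [phi,dmlt,ncgc] -> 15 lines: spc jfcoe ueu gfr pzdh oyuyu ldua bix phi dmlt ncgc gsnir oshqh okfp tsvit
Hunk 4: at line 11 remove [gsnir] add [ksu,zhgdq,wcf] -> 17 lines: spc jfcoe ueu gfr pzdh oyuyu ldua bix phi dmlt ncgc ksu zhgdq wcf oshqh okfp tsvit
Final line count: 17

Answer: 17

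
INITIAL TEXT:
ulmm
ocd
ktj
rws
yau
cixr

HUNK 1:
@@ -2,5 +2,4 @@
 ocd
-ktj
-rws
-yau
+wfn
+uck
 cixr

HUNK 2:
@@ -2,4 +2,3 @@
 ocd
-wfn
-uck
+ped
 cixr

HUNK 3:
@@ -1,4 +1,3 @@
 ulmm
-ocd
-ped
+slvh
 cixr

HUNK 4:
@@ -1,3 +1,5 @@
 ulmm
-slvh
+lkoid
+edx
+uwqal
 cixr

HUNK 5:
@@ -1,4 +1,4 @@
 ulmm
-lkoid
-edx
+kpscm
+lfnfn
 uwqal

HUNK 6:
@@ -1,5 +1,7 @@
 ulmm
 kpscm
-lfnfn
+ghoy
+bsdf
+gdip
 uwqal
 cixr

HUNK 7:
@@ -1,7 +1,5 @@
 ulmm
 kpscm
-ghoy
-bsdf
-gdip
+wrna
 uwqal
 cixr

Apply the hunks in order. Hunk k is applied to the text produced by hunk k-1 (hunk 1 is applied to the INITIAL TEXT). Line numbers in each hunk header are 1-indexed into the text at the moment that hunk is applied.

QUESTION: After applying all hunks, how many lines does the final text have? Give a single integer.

Answer: 5

Derivation:
Hunk 1: at line 2 remove [ktj,rws,yau] add [wfn,uck] -> 5 lines: ulmm ocd wfn uck cixr
Hunk 2: at line 2 remove [wfn,uck] add [ped] -> 4 lines: ulmm ocd ped cixr
Hunk 3: at line 1 remove [ocd,ped] add [slvh] -> 3 lines: ulmm slvh cixr
Hunk 4: at line 1 remove [slvh] add [lkoid,edx,uwqal] -> 5 lines: ulmm lkoid edx uwqal cixr
Hunk 5: at line 1 remove [lkoid,edx] add [kpscm,lfnfn] -> 5 lines: ulmm kpscm lfnfn uwqal cixr
Hunk 6: at line 1 remove [lfnfn] add [ghoy,bsdf,gdip] -> 7 lines: ulmm kpscm ghoy bsdf gdip uwqal cixr
Hunk 7: at line 1 remove [ghoy,bsdf,gdip] add [wrna] -> 5 lines: ulmm kpscm wrna uwqal cixr
Final line count: 5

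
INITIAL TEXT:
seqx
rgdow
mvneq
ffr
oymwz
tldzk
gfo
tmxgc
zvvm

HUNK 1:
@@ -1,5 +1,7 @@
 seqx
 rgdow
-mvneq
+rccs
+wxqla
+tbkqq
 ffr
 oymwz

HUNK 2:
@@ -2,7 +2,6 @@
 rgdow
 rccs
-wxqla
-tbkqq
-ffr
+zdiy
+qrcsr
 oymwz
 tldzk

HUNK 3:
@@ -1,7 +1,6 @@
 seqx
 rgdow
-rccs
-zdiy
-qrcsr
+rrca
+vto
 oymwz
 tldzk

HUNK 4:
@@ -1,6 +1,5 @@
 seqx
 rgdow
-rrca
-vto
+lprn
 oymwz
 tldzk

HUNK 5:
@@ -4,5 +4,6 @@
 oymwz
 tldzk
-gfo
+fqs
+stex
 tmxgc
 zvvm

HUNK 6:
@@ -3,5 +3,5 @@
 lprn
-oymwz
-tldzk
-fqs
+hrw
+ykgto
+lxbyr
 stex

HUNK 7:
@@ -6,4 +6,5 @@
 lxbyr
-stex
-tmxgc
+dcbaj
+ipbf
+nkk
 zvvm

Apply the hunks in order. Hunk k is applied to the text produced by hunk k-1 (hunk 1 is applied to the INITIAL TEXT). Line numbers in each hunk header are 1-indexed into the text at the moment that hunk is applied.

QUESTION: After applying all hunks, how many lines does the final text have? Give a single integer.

Hunk 1: at line 1 remove [mvneq] add [rccs,wxqla,tbkqq] -> 11 lines: seqx rgdow rccs wxqla tbkqq ffr oymwz tldzk gfo tmxgc zvvm
Hunk 2: at line 2 remove [wxqla,tbkqq,ffr] add [zdiy,qrcsr] -> 10 lines: seqx rgdow rccs zdiy qrcsr oymwz tldzk gfo tmxgc zvvm
Hunk 3: at line 1 remove [rccs,zdiy,qrcsr] add [rrca,vto] -> 9 lines: seqx rgdow rrca vto oymwz tldzk gfo tmxgc zvvm
Hunk 4: at line 1 remove [rrca,vto] add [lprn] -> 8 lines: seqx rgdow lprn oymwz tldzk gfo tmxgc zvvm
Hunk 5: at line 4 remove [gfo] add [fqs,stex] -> 9 lines: seqx rgdow lprn oymwz tldzk fqs stex tmxgc zvvm
Hunk 6: at line 3 remove [oymwz,tldzk,fqs] add [hrw,ykgto,lxbyr] -> 9 lines: seqx rgdow lprn hrw ykgto lxbyr stex tmxgc zvvm
Hunk 7: at line 6 remove [stex,tmxgc] add [dcbaj,ipbf,nkk] -> 10 lines: seqx rgdow lprn hrw ykgto lxbyr dcbaj ipbf nkk zvvm
Final line count: 10

Answer: 10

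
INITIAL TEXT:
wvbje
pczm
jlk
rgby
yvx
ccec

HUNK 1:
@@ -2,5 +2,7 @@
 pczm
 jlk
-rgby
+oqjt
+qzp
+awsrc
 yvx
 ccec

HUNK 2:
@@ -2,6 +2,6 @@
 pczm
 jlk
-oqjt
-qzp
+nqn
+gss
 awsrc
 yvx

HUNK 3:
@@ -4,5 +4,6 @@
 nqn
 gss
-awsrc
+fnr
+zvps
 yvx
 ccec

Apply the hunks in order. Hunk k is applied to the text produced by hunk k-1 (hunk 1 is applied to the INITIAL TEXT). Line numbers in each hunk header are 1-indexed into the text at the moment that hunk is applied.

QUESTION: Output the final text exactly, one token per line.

Answer: wvbje
pczm
jlk
nqn
gss
fnr
zvps
yvx
ccec

Derivation:
Hunk 1: at line 2 remove [rgby] add [oqjt,qzp,awsrc] -> 8 lines: wvbje pczm jlk oqjt qzp awsrc yvx ccec
Hunk 2: at line 2 remove [oqjt,qzp] add [nqn,gss] -> 8 lines: wvbje pczm jlk nqn gss awsrc yvx ccec
Hunk 3: at line 4 remove [awsrc] add [fnr,zvps] -> 9 lines: wvbje pczm jlk nqn gss fnr zvps yvx ccec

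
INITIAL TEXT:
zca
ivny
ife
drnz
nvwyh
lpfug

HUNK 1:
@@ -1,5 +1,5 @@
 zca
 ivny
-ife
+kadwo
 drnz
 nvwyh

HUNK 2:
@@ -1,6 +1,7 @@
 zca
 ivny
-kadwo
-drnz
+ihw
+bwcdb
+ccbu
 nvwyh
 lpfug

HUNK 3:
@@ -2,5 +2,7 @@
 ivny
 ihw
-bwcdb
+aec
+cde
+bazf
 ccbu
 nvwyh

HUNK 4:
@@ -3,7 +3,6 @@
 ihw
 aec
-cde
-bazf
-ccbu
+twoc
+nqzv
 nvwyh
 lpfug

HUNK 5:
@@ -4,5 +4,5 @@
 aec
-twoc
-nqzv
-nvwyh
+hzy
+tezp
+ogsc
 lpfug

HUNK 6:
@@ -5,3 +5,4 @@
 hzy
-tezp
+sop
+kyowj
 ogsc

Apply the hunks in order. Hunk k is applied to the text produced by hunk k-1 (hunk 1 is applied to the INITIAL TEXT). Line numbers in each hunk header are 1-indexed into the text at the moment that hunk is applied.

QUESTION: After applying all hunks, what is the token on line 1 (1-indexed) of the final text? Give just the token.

Hunk 1: at line 1 remove [ife] add [kadwo] -> 6 lines: zca ivny kadwo drnz nvwyh lpfug
Hunk 2: at line 1 remove [kadwo,drnz] add [ihw,bwcdb,ccbu] -> 7 lines: zca ivny ihw bwcdb ccbu nvwyh lpfug
Hunk 3: at line 2 remove [bwcdb] add [aec,cde,bazf] -> 9 lines: zca ivny ihw aec cde bazf ccbu nvwyh lpfug
Hunk 4: at line 3 remove [cde,bazf,ccbu] add [twoc,nqzv] -> 8 lines: zca ivny ihw aec twoc nqzv nvwyh lpfug
Hunk 5: at line 4 remove [twoc,nqzv,nvwyh] add [hzy,tezp,ogsc] -> 8 lines: zca ivny ihw aec hzy tezp ogsc lpfug
Hunk 6: at line 5 remove [tezp] add [sop,kyowj] -> 9 lines: zca ivny ihw aec hzy sop kyowj ogsc lpfug
Final line 1: zca

Answer: zca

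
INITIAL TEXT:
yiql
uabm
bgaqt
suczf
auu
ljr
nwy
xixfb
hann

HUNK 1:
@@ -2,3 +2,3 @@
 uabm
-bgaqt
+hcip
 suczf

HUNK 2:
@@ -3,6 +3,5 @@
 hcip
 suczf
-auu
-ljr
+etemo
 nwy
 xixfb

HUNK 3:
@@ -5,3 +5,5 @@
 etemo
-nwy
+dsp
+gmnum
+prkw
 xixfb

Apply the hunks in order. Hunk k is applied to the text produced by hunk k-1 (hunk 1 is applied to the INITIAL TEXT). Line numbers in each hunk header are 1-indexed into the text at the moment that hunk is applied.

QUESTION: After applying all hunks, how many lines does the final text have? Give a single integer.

Answer: 10

Derivation:
Hunk 1: at line 2 remove [bgaqt] add [hcip] -> 9 lines: yiql uabm hcip suczf auu ljr nwy xixfb hann
Hunk 2: at line 3 remove [auu,ljr] add [etemo] -> 8 lines: yiql uabm hcip suczf etemo nwy xixfb hann
Hunk 3: at line 5 remove [nwy] add [dsp,gmnum,prkw] -> 10 lines: yiql uabm hcip suczf etemo dsp gmnum prkw xixfb hann
Final line count: 10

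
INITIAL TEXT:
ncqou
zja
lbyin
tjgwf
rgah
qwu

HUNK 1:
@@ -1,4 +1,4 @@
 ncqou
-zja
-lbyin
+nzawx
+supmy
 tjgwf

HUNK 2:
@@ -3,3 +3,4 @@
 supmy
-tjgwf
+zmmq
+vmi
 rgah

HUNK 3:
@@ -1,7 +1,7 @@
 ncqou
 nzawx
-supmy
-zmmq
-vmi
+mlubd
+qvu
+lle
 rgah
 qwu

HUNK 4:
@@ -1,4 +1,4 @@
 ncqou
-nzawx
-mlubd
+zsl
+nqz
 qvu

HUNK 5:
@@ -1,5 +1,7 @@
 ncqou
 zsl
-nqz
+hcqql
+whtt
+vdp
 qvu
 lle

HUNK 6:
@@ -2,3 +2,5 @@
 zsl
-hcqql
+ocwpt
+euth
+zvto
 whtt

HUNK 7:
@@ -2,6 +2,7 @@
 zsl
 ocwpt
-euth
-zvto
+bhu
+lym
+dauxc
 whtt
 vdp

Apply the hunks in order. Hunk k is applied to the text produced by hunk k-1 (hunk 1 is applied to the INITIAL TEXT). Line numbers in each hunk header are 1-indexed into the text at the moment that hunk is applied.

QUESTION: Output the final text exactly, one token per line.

Hunk 1: at line 1 remove [zja,lbyin] add [nzawx,supmy] -> 6 lines: ncqou nzawx supmy tjgwf rgah qwu
Hunk 2: at line 3 remove [tjgwf] add [zmmq,vmi] -> 7 lines: ncqou nzawx supmy zmmq vmi rgah qwu
Hunk 3: at line 1 remove [supmy,zmmq,vmi] add [mlubd,qvu,lle] -> 7 lines: ncqou nzawx mlubd qvu lle rgah qwu
Hunk 4: at line 1 remove [nzawx,mlubd] add [zsl,nqz] -> 7 lines: ncqou zsl nqz qvu lle rgah qwu
Hunk 5: at line 1 remove [nqz] add [hcqql,whtt,vdp] -> 9 lines: ncqou zsl hcqql whtt vdp qvu lle rgah qwu
Hunk 6: at line 2 remove [hcqql] add [ocwpt,euth,zvto] -> 11 lines: ncqou zsl ocwpt euth zvto whtt vdp qvu lle rgah qwu
Hunk 7: at line 2 remove [euth,zvto] add [bhu,lym,dauxc] -> 12 lines: ncqou zsl ocwpt bhu lym dauxc whtt vdp qvu lle rgah qwu

Answer: ncqou
zsl
ocwpt
bhu
lym
dauxc
whtt
vdp
qvu
lle
rgah
qwu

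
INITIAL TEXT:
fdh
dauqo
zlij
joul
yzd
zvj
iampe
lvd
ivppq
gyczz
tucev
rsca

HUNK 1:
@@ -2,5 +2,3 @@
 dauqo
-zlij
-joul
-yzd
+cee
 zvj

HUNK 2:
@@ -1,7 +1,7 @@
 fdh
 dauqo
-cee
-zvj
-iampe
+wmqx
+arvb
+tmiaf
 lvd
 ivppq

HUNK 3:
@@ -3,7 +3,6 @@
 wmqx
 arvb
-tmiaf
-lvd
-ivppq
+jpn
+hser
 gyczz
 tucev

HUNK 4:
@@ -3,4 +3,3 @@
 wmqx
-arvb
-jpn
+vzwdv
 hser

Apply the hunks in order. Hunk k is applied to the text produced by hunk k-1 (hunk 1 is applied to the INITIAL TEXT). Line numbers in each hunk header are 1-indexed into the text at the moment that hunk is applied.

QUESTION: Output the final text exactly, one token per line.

Hunk 1: at line 2 remove [zlij,joul,yzd] add [cee] -> 10 lines: fdh dauqo cee zvj iampe lvd ivppq gyczz tucev rsca
Hunk 2: at line 1 remove [cee,zvj,iampe] add [wmqx,arvb,tmiaf] -> 10 lines: fdh dauqo wmqx arvb tmiaf lvd ivppq gyczz tucev rsca
Hunk 3: at line 3 remove [tmiaf,lvd,ivppq] add [jpn,hser] -> 9 lines: fdh dauqo wmqx arvb jpn hser gyczz tucev rsca
Hunk 4: at line 3 remove [arvb,jpn] add [vzwdv] -> 8 lines: fdh dauqo wmqx vzwdv hser gyczz tucev rsca

Answer: fdh
dauqo
wmqx
vzwdv
hser
gyczz
tucev
rsca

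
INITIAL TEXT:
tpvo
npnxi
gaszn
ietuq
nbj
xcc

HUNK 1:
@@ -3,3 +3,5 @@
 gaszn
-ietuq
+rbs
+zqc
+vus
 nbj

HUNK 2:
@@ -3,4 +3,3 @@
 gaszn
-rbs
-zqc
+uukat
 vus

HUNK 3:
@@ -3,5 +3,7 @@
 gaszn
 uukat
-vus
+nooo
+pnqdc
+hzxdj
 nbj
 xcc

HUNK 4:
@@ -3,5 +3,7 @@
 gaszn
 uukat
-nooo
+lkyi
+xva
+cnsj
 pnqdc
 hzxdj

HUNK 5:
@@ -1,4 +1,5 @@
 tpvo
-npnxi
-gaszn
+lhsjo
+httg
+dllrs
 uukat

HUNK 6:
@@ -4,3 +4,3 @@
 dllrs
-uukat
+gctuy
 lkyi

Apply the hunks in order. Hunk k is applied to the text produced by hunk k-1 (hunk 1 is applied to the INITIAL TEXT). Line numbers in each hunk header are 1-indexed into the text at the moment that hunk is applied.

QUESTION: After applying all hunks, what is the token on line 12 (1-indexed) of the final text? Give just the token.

Hunk 1: at line 3 remove [ietuq] add [rbs,zqc,vus] -> 8 lines: tpvo npnxi gaszn rbs zqc vus nbj xcc
Hunk 2: at line 3 remove [rbs,zqc] add [uukat] -> 7 lines: tpvo npnxi gaszn uukat vus nbj xcc
Hunk 3: at line 3 remove [vus] add [nooo,pnqdc,hzxdj] -> 9 lines: tpvo npnxi gaszn uukat nooo pnqdc hzxdj nbj xcc
Hunk 4: at line 3 remove [nooo] add [lkyi,xva,cnsj] -> 11 lines: tpvo npnxi gaszn uukat lkyi xva cnsj pnqdc hzxdj nbj xcc
Hunk 5: at line 1 remove [npnxi,gaszn] add [lhsjo,httg,dllrs] -> 12 lines: tpvo lhsjo httg dllrs uukat lkyi xva cnsj pnqdc hzxdj nbj xcc
Hunk 6: at line 4 remove [uukat] add [gctuy] -> 12 lines: tpvo lhsjo httg dllrs gctuy lkyi xva cnsj pnqdc hzxdj nbj xcc
Final line 12: xcc

Answer: xcc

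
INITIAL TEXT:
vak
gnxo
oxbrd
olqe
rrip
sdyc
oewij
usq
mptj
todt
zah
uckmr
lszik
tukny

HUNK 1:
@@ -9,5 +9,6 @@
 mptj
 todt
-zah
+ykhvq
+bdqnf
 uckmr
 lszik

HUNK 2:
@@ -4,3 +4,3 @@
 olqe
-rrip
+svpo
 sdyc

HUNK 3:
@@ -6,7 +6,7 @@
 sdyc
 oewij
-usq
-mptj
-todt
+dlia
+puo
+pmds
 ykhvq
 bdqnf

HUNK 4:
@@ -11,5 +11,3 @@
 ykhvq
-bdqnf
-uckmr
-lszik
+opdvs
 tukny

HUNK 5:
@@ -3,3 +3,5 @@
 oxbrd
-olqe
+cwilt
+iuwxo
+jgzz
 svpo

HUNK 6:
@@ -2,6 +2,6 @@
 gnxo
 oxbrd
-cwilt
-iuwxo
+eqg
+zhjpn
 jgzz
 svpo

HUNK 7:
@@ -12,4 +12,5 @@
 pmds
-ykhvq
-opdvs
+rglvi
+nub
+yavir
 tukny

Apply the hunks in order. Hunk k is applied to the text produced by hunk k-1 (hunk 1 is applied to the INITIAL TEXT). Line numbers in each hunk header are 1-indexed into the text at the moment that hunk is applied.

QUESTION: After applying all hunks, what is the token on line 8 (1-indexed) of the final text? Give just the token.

Answer: sdyc

Derivation:
Hunk 1: at line 9 remove [zah] add [ykhvq,bdqnf] -> 15 lines: vak gnxo oxbrd olqe rrip sdyc oewij usq mptj todt ykhvq bdqnf uckmr lszik tukny
Hunk 2: at line 4 remove [rrip] add [svpo] -> 15 lines: vak gnxo oxbrd olqe svpo sdyc oewij usq mptj todt ykhvq bdqnf uckmr lszik tukny
Hunk 3: at line 6 remove [usq,mptj,todt] add [dlia,puo,pmds] -> 15 lines: vak gnxo oxbrd olqe svpo sdyc oewij dlia puo pmds ykhvq bdqnf uckmr lszik tukny
Hunk 4: at line 11 remove [bdqnf,uckmr,lszik] add [opdvs] -> 13 lines: vak gnxo oxbrd olqe svpo sdyc oewij dlia puo pmds ykhvq opdvs tukny
Hunk 5: at line 3 remove [olqe] add [cwilt,iuwxo,jgzz] -> 15 lines: vak gnxo oxbrd cwilt iuwxo jgzz svpo sdyc oewij dlia puo pmds ykhvq opdvs tukny
Hunk 6: at line 2 remove [cwilt,iuwxo] add [eqg,zhjpn] -> 15 lines: vak gnxo oxbrd eqg zhjpn jgzz svpo sdyc oewij dlia puo pmds ykhvq opdvs tukny
Hunk 7: at line 12 remove [ykhvq,opdvs] add [rglvi,nub,yavir] -> 16 lines: vak gnxo oxbrd eqg zhjpn jgzz svpo sdyc oewij dlia puo pmds rglvi nub yavir tukny
Final line 8: sdyc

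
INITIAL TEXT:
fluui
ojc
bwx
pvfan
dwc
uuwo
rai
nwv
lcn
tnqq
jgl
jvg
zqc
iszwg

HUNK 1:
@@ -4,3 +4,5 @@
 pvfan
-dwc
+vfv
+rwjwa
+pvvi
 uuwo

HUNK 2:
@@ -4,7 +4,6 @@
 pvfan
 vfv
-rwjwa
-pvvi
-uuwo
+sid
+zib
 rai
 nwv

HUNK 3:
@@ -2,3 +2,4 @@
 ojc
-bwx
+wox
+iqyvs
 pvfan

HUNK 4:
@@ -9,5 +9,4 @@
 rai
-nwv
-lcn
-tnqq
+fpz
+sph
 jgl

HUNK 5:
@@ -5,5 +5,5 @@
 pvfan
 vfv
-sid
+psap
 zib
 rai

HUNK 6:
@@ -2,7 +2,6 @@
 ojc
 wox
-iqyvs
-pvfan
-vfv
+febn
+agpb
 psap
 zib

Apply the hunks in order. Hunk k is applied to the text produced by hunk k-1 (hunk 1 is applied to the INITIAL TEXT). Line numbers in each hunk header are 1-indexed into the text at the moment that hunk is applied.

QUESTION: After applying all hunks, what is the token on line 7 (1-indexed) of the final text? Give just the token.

Hunk 1: at line 4 remove [dwc] add [vfv,rwjwa,pvvi] -> 16 lines: fluui ojc bwx pvfan vfv rwjwa pvvi uuwo rai nwv lcn tnqq jgl jvg zqc iszwg
Hunk 2: at line 4 remove [rwjwa,pvvi,uuwo] add [sid,zib] -> 15 lines: fluui ojc bwx pvfan vfv sid zib rai nwv lcn tnqq jgl jvg zqc iszwg
Hunk 3: at line 2 remove [bwx] add [wox,iqyvs] -> 16 lines: fluui ojc wox iqyvs pvfan vfv sid zib rai nwv lcn tnqq jgl jvg zqc iszwg
Hunk 4: at line 9 remove [nwv,lcn,tnqq] add [fpz,sph] -> 15 lines: fluui ojc wox iqyvs pvfan vfv sid zib rai fpz sph jgl jvg zqc iszwg
Hunk 5: at line 5 remove [sid] add [psap] -> 15 lines: fluui ojc wox iqyvs pvfan vfv psap zib rai fpz sph jgl jvg zqc iszwg
Hunk 6: at line 2 remove [iqyvs,pvfan,vfv] add [febn,agpb] -> 14 lines: fluui ojc wox febn agpb psap zib rai fpz sph jgl jvg zqc iszwg
Final line 7: zib

Answer: zib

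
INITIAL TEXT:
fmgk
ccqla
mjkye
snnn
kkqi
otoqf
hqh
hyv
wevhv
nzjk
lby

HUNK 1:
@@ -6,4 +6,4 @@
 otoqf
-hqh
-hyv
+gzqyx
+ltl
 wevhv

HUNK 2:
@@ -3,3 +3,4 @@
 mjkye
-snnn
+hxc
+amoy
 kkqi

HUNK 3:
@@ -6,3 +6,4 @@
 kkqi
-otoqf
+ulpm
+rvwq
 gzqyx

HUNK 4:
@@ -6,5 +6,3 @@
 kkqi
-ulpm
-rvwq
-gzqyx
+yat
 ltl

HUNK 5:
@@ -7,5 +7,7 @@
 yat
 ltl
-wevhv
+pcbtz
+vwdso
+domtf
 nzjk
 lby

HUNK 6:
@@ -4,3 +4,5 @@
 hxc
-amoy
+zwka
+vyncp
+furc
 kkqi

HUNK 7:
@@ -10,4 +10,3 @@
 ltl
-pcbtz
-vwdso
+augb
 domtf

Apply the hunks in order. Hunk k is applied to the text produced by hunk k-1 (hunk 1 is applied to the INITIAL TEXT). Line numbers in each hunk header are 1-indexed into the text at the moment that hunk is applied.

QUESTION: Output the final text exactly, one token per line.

Hunk 1: at line 6 remove [hqh,hyv] add [gzqyx,ltl] -> 11 lines: fmgk ccqla mjkye snnn kkqi otoqf gzqyx ltl wevhv nzjk lby
Hunk 2: at line 3 remove [snnn] add [hxc,amoy] -> 12 lines: fmgk ccqla mjkye hxc amoy kkqi otoqf gzqyx ltl wevhv nzjk lby
Hunk 3: at line 6 remove [otoqf] add [ulpm,rvwq] -> 13 lines: fmgk ccqla mjkye hxc amoy kkqi ulpm rvwq gzqyx ltl wevhv nzjk lby
Hunk 4: at line 6 remove [ulpm,rvwq,gzqyx] add [yat] -> 11 lines: fmgk ccqla mjkye hxc amoy kkqi yat ltl wevhv nzjk lby
Hunk 5: at line 7 remove [wevhv] add [pcbtz,vwdso,domtf] -> 13 lines: fmgk ccqla mjkye hxc amoy kkqi yat ltl pcbtz vwdso domtf nzjk lby
Hunk 6: at line 4 remove [amoy] add [zwka,vyncp,furc] -> 15 lines: fmgk ccqla mjkye hxc zwka vyncp furc kkqi yat ltl pcbtz vwdso domtf nzjk lby
Hunk 7: at line 10 remove [pcbtz,vwdso] add [augb] -> 14 lines: fmgk ccqla mjkye hxc zwka vyncp furc kkqi yat ltl augb domtf nzjk lby

Answer: fmgk
ccqla
mjkye
hxc
zwka
vyncp
furc
kkqi
yat
ltl
augb
domtf
nzjk
lby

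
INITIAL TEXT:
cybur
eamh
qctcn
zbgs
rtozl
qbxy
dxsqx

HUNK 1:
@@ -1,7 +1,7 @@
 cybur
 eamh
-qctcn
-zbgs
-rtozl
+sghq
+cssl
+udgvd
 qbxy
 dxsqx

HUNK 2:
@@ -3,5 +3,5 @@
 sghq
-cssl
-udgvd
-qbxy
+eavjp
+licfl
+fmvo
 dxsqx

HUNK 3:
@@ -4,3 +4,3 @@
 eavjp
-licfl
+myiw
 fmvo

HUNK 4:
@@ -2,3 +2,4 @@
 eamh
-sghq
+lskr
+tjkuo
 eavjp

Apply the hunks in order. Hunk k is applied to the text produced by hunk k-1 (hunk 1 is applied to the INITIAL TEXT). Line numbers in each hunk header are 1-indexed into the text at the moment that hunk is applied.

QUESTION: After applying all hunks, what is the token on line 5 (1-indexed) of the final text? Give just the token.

Hunk 1: at line 1 remove [qctcn,zbgs,rtozl] add [sghq,cssl,udgvd] -> 7 lines: cybur eamh sghq cssl udgvd qbxy dxsqx
Hunk 2: at line 3 remove [cssl,udgvd,qbxy] add [eavjp,licfl,fmvo] -> 7 lines: cybur eamh sghq eavjp licfl fmvo dxsqx
Hunk 3: at line 4 remove [licfl] add [myiw] -> 7 lines: cybur eamh sghq eavjp myiw fmvo dxsqx
Hunk 4: at line 2 remove [sghq] add [lskr,tjkuo] -> 8 lines: cybur eamh lskr tjkuo eavjp myiw fmvo dxsqx
Final line 5: eavjp

Answer: eavjp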